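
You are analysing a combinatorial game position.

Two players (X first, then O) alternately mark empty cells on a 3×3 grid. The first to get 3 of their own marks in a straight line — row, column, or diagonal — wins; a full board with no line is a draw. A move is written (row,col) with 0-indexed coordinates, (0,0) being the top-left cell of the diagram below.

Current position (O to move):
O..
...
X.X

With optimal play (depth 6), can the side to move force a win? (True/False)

O winning at [O../.../X.X]: False

[O../.../X.X] O move#1: (0,1):-1/OO./.../X.X*, (0,2):-1/O.O/.../X.X, (1,0):-1/O../O../X.X, (1,1):-1/O../.O./X.X, (1,2):-1/O../..O/X.X, (2,1):-1/O../.../XOX
[OO./.../X.X] X move#2: (0,2):+1/OOX/.../X.X*, (1,0):-1/OO./X../X.X, (1,1):-1/OO./.X./X.X, (1,2):-1/OO./..X/X.X, (2,1):+1/OO./.../XXX
[OOX/.../X.X] O move#3: (1,0):-1/OOX/O../X.X*, (1,1):-1/OOX/.O./X.X, (1,2):-1/OOX/..O/X.X, (2,1):-1/OOX/.../XOX
[OOX/O../X.X] X move#4: (1,1):+1/OOX/OX./X.X*, (1,2):+1/OOX/O.X/X.X, (2,1):+1/OOX/O../XXX
[OOX/OX./X.X] end (terminal -1, O#5); searched O../.../X.X to 6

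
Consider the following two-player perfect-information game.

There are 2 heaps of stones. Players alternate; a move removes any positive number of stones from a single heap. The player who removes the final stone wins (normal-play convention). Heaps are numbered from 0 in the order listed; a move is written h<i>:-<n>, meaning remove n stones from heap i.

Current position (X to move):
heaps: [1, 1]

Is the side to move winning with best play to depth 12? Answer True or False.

X winning at [(1,1)]: False

[(1,1)] X move#1: h0:-1:-1/(0,1)*, h1:-1:-1/(1,0)
[(0,1)] O move#2: h1:-1:+1/(0,0)*
[(0,0)] end (terminal -1, X#3); searched (1,1) to 12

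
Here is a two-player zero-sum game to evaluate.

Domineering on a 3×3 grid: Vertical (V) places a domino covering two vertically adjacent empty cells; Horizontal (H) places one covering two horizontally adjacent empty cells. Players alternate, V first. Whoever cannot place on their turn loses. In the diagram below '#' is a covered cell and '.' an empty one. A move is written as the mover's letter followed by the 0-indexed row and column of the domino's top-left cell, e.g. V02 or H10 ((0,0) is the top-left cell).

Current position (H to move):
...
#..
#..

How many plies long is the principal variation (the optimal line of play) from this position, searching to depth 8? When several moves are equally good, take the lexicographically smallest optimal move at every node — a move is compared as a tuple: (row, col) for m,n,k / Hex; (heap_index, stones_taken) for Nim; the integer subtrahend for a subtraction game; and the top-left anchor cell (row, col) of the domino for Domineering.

p1 H@[.../#../#..]: H00[##./#../#..]-1 H01[.##/#../#..]-1 H11[.../###/#..]+1* H21[.../#../###]-1
p2 V@[.../###/#..] terminal -1; root [.../#../#..] d8

PV length from [.../#../#..]: 1 ply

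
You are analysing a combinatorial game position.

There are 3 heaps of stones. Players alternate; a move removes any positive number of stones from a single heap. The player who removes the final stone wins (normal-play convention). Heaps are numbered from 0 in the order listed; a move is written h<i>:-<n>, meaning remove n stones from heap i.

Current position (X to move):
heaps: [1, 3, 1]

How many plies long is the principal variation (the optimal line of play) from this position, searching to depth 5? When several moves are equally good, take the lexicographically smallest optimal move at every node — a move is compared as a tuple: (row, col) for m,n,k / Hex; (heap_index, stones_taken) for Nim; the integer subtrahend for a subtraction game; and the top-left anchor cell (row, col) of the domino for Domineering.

p1 X@[(1,3,1)]: h0:-1[(0,3,1)]-1 h1:-1[(1,2,1)]-1 h1:-2[(1,1,1)]-1 h1:-3[(1,0,1)]+1* h2:-1[(1,3,0)]-1
p2 O@[(1,0,1)]: h0:-1[(0,0,1)]-1* h2:-1[(1,0,0)]-1
p3 X@[(0,0,1)]: h2:-1[(0,0,0)]+1*
p4 O@[(0,0,0)] terminal -1; root [(1,3,1)] d5

PV length from [(1,3,1)]: 3 plies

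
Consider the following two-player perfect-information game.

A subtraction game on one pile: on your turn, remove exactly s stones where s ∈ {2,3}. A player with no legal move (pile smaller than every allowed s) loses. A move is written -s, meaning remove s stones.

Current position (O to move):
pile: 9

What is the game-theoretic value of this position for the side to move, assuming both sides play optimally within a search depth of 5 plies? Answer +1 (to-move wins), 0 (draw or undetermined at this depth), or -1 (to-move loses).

value(9, O) = +1

ply 1, O at 9 | -2=-1→7; -3=+1→6*
ply 2, X at 6 | -2=-1→4*; -3=-1→3
ply 3, O at 4 | -2=-1→2; -3=+1→1*
ply 4: 1 is terminal -1 (X); from 9 depth 5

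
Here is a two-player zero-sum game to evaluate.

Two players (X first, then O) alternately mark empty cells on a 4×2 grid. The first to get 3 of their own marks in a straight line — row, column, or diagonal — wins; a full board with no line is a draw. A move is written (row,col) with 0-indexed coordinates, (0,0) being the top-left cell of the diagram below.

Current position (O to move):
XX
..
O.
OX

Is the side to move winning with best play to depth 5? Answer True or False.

O winning at [XX/../O./OX]: True

p1 O@[XX/../O./OX]: (1,0)[XX/O./O./OX]+1* (1,1)[XX/.O/O./OX]+0 (2,1)[XX/../OO/OX]+0
p2 X@[XX/O./O./OX] terminal -1; root [XX/../O./OX] d5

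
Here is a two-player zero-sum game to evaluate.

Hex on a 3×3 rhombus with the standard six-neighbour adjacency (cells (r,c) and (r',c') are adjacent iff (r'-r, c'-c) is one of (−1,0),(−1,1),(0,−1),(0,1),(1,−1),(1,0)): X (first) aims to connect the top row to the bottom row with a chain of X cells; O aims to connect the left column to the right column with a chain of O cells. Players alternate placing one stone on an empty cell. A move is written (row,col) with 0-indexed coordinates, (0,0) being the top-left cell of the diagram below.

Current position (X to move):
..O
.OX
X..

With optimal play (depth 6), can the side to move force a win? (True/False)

ply 1, X at ..O/.OX/X.. | (0,0)=-1→X.O/.OX/X..; (0,1)=-1→.XO/.OX/X..; (1,0)=+1→..O/XOX/X..*; (2,1)=-1→..O/.OX/XX.; (2,2)=-1→..O/.OX/X.X
ply 2, O at ..O/XOX/X.. | (0,0)=-1→O.O/XOX/X..*; (0,1)=-1→.OO/XOX/X..; (2,1)=-1→..O/XOX/XO.; (2,2)=-1→..O/XOX/X.O
ply 3, X at O.O/XOX/X.. | (0,1)=+1→OXO/XOX/X..*; (2,1)=-1→O.O/XOX/XX.; (2,2)=-1→O.O/XOX/X.X
ply 4: OXO/XOX/X.. is terminal -1 (O); from ..O/.OX/X.. depth 6

X winning at [..O/.OX/X..]: True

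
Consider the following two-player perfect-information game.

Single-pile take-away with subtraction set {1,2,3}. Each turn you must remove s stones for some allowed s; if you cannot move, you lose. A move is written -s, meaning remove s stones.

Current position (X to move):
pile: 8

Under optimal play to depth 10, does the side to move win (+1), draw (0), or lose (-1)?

value(8, X) = -1

p1 X@[8]: -1[7]-1* -2[6]-1 -3[5]-1
p2 O@[7]: -1[6]-1 -2[5]-1 -3[4]+1*
p3 X@[4]: -1[3]-1* -2[2]-1 -3[1]-1
p4 O@[3]: -1[2]-1 -2[1]-1 -3[0]+1*
p5 X@[0] terminal -1; root [8] d10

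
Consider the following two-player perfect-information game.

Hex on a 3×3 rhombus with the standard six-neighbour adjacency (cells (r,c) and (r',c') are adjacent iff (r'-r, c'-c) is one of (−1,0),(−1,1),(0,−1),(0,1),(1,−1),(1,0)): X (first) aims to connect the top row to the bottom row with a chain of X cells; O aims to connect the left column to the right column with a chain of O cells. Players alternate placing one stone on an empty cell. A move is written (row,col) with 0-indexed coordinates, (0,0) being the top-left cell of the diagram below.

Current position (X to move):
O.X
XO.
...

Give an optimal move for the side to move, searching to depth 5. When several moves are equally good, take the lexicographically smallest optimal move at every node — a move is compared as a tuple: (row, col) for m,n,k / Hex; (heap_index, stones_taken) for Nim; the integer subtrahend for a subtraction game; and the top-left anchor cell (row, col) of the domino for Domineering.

[O.X/XO./...] X move#1: (0,1):+1/OXX/XO./...*, (1,2):+1/O.X/XOX/..., (2,0):+1/O.X/XO./X.., (2,1):-1/O.X/XO./.X., (2,2):-1/O.X/XO./..X
[OXX/XO./...] O move#2: (1,2):-1/OXX/XOO/...*, (2,0):-1/OXX/XO./O.., (2,1):-1/OXX/XO./.O., (2,2):-1/OXX/XO./..O
[OXX/XOO/...] X move#3: (2,0):+1/OXX/XOO/X..*, (2,1):-1/OXX/XOO/.X., (2,2):-1/OXX/XOO/..X
[OXX/XOO/X..] end (terminal -1, O#4); searched O.X/XO./... to 5

X's best at [O.X/XO./...]: (0,1)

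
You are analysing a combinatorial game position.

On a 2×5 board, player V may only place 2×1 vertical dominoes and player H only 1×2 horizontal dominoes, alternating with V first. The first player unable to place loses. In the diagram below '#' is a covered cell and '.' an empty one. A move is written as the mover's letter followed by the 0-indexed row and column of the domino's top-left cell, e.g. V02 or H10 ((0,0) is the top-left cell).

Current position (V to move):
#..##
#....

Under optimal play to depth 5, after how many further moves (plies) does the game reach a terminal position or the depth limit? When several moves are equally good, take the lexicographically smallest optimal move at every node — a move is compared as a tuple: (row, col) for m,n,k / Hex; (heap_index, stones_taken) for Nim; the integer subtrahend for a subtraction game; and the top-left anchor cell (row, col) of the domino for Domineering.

PV length from [#..##/#....]: 3 plies

ply 1, V at #..##/#.... | V01=-1→##.##/##...; V02=+1→#.###/#.#..*
ply 2, H at #.###/#.#.. | H13=-1→#.###/#.###*
ply 3, V at #.###/#.### | V01=+1→#####/#####*
ply 4: #####/##### is terminal -1 (H); from #..##/#.... depth 5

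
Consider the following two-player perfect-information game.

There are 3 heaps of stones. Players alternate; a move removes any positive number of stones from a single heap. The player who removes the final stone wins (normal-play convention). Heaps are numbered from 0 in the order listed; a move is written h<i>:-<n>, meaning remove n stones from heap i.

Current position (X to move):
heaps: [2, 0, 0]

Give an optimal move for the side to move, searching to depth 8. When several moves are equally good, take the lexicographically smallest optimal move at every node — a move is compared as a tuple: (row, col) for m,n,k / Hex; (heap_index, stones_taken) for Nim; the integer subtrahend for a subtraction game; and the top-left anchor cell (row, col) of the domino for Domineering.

X's best at [(2,0,0)]: h0:-2

[(2,0,0)] X move#1: h0:-1:-1/(1,0,0), h0:-2:+1/(0,0,0)*
[(0,0,0)] end (terminal -1, O#2); searched (2,0,0) to 8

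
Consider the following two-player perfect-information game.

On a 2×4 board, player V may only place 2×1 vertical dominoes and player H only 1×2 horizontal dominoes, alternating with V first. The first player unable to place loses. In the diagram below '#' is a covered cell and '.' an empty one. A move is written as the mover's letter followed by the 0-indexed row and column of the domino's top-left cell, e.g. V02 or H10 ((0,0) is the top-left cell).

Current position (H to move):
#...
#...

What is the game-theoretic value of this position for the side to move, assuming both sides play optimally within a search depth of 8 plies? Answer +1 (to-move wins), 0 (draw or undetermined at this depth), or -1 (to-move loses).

p1 H@[#.../#...]: H01[###./#...]+1* H02[#.##/#...]+1 H11[#.../###.]+1 H12[#.../#.##]+1
p2 V@[###./#...]: V03[####/#..#]-1*
p3 H@[####/#..#]: H11[####/####]+1*
p4 V@[####/####] terminal -1; root [#.../#...] d8

value(#.../#..., H) = +1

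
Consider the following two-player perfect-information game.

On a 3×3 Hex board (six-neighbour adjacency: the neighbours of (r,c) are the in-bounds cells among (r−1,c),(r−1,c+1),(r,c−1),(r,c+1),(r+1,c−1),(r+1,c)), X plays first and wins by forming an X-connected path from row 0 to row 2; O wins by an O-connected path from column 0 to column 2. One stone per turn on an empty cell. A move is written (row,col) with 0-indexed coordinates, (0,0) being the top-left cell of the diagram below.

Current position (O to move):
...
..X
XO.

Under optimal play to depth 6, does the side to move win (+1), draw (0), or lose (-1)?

[.../..X/XO.] O move#1: (0,0):-1/O../..X/XO.*, (0,1):-1/.O./..X/XO., (0,2):-1/..O/..X/XO., (1,0):-1/.../O.X/XO., (1,1):-1/.../.OX/XO., (2,2):-1/.../..X/XOO
[O../..X/XO.] X move#2: (0,1):+1/OX./..X/XO.*, (0,2):+1/O.X/..X/XO., (1,0):+1/O../X.X/XO., (1,1):+1/O../.XX/XO., (2,2):+1/O../..X/XOX
[OX./..X/XO.] O move#3: (0,2):-1/OXO/..X/XO.*, (1,0):-1/OX./O.X/XO., (1,1):-1/OX./.OX/XO., (2,2):-1/OX./..X/XOO
[OXO/..X/XO.] X move#4: (1,0):+1/OXO/X.X/XO.*, (1,1):+1/OXO/.XX/XO., (2,2):+1/OXO/..X/XOX
[OXO/X.X/XO.] end (terminal -1, O#5); searched .../..X/XO. to 6

value(.../..X/XO., O) = -1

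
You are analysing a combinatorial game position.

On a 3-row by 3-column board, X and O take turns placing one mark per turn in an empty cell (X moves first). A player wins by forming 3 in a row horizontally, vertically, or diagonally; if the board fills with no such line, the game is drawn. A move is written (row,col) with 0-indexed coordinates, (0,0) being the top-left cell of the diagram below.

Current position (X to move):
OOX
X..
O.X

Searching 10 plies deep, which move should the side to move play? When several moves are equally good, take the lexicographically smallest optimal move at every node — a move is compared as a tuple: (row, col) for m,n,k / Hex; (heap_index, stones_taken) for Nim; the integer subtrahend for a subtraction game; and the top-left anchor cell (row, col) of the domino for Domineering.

p1 X@[OOX/X../O.X]: (1,1)[OOX/XX./O.X]+0 (1,2)[OOX/X.X/O.X]+1* (2,1)[OOX/X../OXX]+0
p2 O@[OOX/X.X/O.X] terminal -1; root [OOX/X../O.X] d10

X's best at [OOX/X../O.X]: (1,2)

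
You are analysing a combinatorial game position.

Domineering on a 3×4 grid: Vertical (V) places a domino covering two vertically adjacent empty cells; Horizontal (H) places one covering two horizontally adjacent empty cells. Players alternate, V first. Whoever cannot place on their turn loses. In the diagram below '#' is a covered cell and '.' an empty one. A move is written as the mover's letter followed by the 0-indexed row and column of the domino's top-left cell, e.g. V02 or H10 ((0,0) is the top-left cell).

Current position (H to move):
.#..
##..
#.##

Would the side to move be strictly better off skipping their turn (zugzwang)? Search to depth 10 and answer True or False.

zugzwang(.#../##../#.##, H) = False

p1 H@[.#../##../#.##]: H02[.###/##../#.##]+1* H12[.#../####/#.##]+1
p2 V@[.###/##../#.##] terminal -1; root [.#../##../#.##] d10
if H skipped the turn, V would face:
~ p1 V@[.#../##../#.##]: V02[.##./###./#.##]+1* V03[.#.#/##.#/#.##]+1
~ p2 H@[.##./###./#.##] terminal -1; root [.#../##../#.##] d10
compare (H): move=+1 vs pass=-1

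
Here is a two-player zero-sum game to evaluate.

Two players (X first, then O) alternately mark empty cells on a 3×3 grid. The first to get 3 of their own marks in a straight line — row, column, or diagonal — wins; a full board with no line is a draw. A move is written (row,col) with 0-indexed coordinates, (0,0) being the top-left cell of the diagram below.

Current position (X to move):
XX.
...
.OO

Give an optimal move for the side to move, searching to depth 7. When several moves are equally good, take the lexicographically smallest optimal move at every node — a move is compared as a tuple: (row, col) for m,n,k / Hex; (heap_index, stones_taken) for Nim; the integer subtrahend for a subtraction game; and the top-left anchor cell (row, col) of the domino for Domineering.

X's best at [XX./.../.OO]: (0,2)

[XX./.../.OO] X move#1: (0,2):+1/XXX/.../.OO*, (1,0):-1/XX./X../.OO, (1,1):-1/XX./.X./.OO, (1,2):-1/XX./..X/.OO, (2,0):+1/XX./.../XOO
[XXX/.../.OO] end (terminal -1, O#2); searched XX./.../.OO to 7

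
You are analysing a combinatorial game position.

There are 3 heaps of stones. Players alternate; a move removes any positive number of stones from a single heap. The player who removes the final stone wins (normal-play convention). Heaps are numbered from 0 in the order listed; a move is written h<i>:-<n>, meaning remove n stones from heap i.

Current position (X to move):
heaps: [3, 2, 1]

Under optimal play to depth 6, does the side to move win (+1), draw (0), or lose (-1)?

ply 1, X at (3,2,1) | h0:-1=-1→(2,2,1)*; h0:-2=-1→(1,2,1); h0:-3=-1→(0,2,1); h1:-1=-1→(3,1,1); h1:-2=-1→(3,0,1); h2:-1=-1→(3,2,0)
ply 2, O at (2,2,1) | h0:-1=-1→(1,2,1); h0:-2=-1→(0,2,1); h1:-1=-1→(2,1,1); h1:-2=-1→(2,0,1); h2:-1=+1→(2,2,0)*
ply 3, X at (2,2,0) | h0:-1=-1→(1,2,0)*; h0:-2=-1→(0,2,0); h1:-1=-1→(2,1,0); h1:-2=-1→(2,0,0)
ply 4, O at (1,2,0) | h0:-1=-1→(0,2,0); h1:-1=+1→(1,1,0)*; h1:-2=-1→(1,0,0)
ply 5, X at (1,1,0) | h0:-1=-1→(0,1,0)*; h1:-1=-1→(1,0,0)
ply 6, O at (0,1,0) | h1:-1=+1→(0,0,0)*
ply 7: (0,0,0) is terminal -1 (X); from (3,2,1) depth 6

value((3,2,1), X) = -1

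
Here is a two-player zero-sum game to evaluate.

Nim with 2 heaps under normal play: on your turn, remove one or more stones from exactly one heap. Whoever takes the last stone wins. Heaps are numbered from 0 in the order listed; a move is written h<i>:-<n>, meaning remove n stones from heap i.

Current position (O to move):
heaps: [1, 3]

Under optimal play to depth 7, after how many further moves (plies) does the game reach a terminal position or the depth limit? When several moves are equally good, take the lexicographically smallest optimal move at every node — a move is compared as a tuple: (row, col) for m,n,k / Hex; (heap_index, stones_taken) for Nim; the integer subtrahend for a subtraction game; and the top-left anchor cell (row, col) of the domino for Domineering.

ply 1, O at (1,3) | h0:-1=-1→(0,3); h1:-1=-1→(1,2); h1:-2=+1→(1,1)*; h1:-3=-1→(1,0)
ply 2, X at (1,1) | h0:-1=-1→(0,1)*; h1:-1=-1→(1,0)
ply 3, O at (0,1) | h1:-1=+1→(0,0)*
ply 4: (0,0) is terminal -1 (X); from (1,3) depth 7

PV length from [(1,3)]: 3 plies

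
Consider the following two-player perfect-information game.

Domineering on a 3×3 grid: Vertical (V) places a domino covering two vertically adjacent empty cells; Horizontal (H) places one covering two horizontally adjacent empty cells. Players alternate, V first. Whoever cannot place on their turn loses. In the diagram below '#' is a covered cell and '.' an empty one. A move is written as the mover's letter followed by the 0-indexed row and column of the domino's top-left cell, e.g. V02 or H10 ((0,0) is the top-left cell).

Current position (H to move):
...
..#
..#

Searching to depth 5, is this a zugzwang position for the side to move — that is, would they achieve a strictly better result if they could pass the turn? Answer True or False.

ply 1, H at .../..#/..# | H00=-1→##./..#/..#; H01=-1→.##/..#/..#; H10=+1→.../###/..#*; H20=-1→.../..#/###
ply 2: .../###/..# is terminal -1 (V); from .../..#/..# depth 5
pass branch (V moves first from the same position):
  | ply 1, V at .../..#/..# | V00=+1→#../#.#/..#*; V01=+1→.#./.##/..#; V10=+1→.../#.#/#.#; V11=+1→.../.##/.##
  | ply 2, H at #../#.#/..# | H01=-1→###/#.#/..#*; H20=-1→#../#.#/###
  | ply 3, V at ###/#.#/..# | V11=+1→###/###/.##*
  | ply 4: ###/###/.## is terminal -1 (H); from .../..#/..# depth 5
H moving scores +1; H passing scores -1

zugzwang(.../..#/..#, H) = False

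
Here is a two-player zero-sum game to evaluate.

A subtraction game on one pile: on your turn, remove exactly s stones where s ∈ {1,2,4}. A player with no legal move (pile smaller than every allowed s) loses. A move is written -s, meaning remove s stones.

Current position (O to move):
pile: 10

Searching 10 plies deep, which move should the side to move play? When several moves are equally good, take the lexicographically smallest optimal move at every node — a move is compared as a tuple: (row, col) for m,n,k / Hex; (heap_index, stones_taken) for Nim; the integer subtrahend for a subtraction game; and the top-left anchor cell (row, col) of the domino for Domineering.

[10] O move#1: -1:+1/9*, -2:-1/8, -4:+1/6
[9] X move#2: -1:-1/8*, -2:-1/7, -4:-1/5
[8] O move#3: -1:-1/7, -2:+1/6*, -4:-1/4
[6] X move#4: -1:-1/5*, -2:-1/4, -4:-1/2
[5] O move#5: -1:-1/4, -2:+1/3*, -4:-1/1
[3] X move#6: -1:-1/2*, -2:-1/1
[2] O move#7: -1:-1/1, -2:+1/0*
[0] end (terminal -1, X#8); searched 10 to 10

O's best at [10]: -1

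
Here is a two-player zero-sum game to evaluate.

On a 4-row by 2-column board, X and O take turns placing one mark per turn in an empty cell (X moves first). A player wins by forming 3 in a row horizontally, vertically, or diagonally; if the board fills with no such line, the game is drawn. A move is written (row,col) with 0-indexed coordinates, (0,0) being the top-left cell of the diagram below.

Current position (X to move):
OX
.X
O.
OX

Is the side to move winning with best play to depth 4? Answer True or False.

[OX/.X/O./OX] X move#1: (1,0):+0/OX/XX/O./OX, (2,1):+1/OX/.X/OX/OX*
[OX/.X/OX/OX] end (terminal -1, O#2); searched OX/.X/O./OX to 4

X winning at [OX/.X/O./OX]: True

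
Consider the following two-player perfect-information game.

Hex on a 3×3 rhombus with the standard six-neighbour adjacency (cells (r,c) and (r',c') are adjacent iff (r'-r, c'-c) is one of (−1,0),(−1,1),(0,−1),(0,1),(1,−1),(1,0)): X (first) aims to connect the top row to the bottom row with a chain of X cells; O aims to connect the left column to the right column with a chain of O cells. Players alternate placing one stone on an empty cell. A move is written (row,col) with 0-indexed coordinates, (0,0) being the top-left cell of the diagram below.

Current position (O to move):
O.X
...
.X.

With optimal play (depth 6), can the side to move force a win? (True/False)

[O.X/.../.X.] O move#1: (0,1):-1/OOX/.../.X.*, (1,0):-1/O.X/O../.X., (1,1):-1/O.X/.O./.X., (1,2):-1/O.X/..O/.X., (2,0):-1/O.X/.../OX., (2,2):-1/O.X/.../.XO
[OOX/.../.X.] X move#2: (1,0):+1/OOX/X../.X.*, (1,1):+1/OOX/.X./.X., (1,2):+1/OOX/..X/.X., (2,0):+1/OOX/.../XX., (2,2):+1/OOX/.../.XX
[OOX/X../.X.] O move#3: (1,1):-1/OOX/XO./.X.*, (1,2):-1/OOX/X.O/.X., (2,0):-1/OOX/X../OX., (2,2):-1/OOX/X../.XO
[OOX/XO./.X.] X move#4: (1,2):+1/OOX/XOX/.X.*, (2,0):-1/OOX/XO./XX., (2,2):-1/OOX/XO./.XX
[OOX/XOX/.X.] end (terminal -1, O#5); searched O.X/.../.X. to 6

O winning at [O.X/.../.X.]: False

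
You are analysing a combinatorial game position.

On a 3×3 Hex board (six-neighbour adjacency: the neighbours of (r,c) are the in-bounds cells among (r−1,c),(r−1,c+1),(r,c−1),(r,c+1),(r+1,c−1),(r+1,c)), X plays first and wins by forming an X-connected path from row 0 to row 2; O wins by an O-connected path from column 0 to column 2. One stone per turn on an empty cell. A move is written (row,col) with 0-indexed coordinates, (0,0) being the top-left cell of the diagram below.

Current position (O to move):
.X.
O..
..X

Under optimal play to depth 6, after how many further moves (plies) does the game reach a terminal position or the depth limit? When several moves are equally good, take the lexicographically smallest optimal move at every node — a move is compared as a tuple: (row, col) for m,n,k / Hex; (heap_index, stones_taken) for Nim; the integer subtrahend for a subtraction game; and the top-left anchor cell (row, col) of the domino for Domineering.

PV length from [.X./O../..X]: 3 plies

p1 O@[.X./O../..X]: (0,0)[OX./O../..X]-1 (0,2)[.XO/O../..X]-1 (1,1)[.X./OO./..X]+1* (1,2)[.X./O.O/..X]-1 (2,0)[.X./O../O.X]-1 (2,1)[.X./O../.OX]-1
p2 X@[.X./OO./..X]: (0,0)[XX./OO./..X]-1* (0,2)[.XX/OO./..X]-1 (1,2)[.X./OOX/..X]-1 (2,0)[.X./OO./X.X]-1 (2,1)[.X./OO./.XX]-1
p3 O@[XX./OO./..X]: (0,2)[XXO/OO./..X]+1* (1,2)[XX./OOO/..X]+1 (2,0)[XX./OO./O.X]+1 (2,1)[XX./OO./.OX]+1
p4 X@[XXO/OO./..X] terminal -1; root [.X./O../..X] d6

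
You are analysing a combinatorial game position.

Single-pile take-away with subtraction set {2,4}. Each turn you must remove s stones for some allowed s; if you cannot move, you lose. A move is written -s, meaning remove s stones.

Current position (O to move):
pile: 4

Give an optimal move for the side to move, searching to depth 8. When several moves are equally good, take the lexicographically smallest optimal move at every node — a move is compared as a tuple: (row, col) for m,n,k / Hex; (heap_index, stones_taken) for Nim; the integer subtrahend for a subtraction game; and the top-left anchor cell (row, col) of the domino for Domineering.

ply 1, O at 4 | -2=-1→2; -4=+1→0*
ply 2: 0 is terminal -1 (X); from 4 depth 8

O's best at [4]: -4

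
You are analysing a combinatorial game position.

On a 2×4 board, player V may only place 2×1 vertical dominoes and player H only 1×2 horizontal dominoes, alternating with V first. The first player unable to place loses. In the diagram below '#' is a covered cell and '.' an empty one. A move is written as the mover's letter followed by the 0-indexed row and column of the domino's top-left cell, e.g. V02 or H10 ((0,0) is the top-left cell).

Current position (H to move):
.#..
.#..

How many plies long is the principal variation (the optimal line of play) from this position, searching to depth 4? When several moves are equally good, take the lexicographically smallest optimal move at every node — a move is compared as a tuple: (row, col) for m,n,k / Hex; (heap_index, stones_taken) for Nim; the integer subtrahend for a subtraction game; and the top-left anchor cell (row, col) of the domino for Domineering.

PV length from [.#../.#..]: 3 plies

ply 1, H at .#../.#.. | H02=+1→.###/.#..*; H12=+1→.#../.###
ply 2, V at .###/.#.. | V00=-1→####/##..*
ply 3, H at ####/##.. | H12=+1→####/####*
ply 4: ####/#### is terminal -1 (V); from .#../.#.. depth 4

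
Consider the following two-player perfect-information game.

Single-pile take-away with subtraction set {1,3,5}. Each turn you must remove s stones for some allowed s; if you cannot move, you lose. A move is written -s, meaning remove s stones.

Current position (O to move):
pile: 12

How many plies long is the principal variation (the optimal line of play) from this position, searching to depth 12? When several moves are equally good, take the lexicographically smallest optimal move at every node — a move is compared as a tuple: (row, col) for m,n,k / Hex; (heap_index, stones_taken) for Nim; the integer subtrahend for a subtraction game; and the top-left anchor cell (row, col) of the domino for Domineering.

PV length from [12]: 12 plies

[12] O move#1: -1:-1/11*, -3:-1/9, -5:-1/7
[11] X move#2: -1:+1/10*, -3:+1/8, -5:+1/6
[10] O move#3: -1:-1/9*, -3:-1/7, -5:-1/5
[9] X move#4: -1:+1/8*, -3:+1/6, -5:+1/4
[8] O move#5: -1:-1/7*, -3:-1/5, -5:-1/3
[7] X move#6: -1:+1/6*, -3:+1/4, -5:+1/2
[6] O move#7: -1:-1/5*, -3:-1/3, -5:-1/1
[5] X move#8: -1:+1/4*, -3:+1/2, -5:+1/0
[4] O move#9: -1:-1/3*, -3:-1/1
[3] X move#10: -1:+1/2*, -3:+1/0
[2] O move#11: -1:-1/1*
[1] X move#12: -1:+1/0*
[0] end (terminal -1, O#13); searched 12 to 12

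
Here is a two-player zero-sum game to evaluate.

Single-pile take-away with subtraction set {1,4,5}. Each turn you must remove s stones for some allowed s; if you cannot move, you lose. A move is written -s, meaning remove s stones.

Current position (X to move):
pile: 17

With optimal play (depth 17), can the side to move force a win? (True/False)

p1 X@[17]: -1[16]+1* -4[13]-1 -5[12]-1
p2 O@[16]: -1[15]-1* -4[12]-1 -5[11]-1
p3 X@[15]: -1[14]-1 -4[11]-1 -5[10]+1*
p4 O@[10]: -1[9]-1* -4[6]-1 -5[5]-1
p5 X@[9]: -1[8]+1* -4[5]-1 -5[4]-1
p6 O@[8]: -1[7]-1* -4[4]-1 -5[3]-1
p7 X@[7]: -1[6]-1 -4[3]-1 -5[2]+1*
p8 O@[2]: -1[1]-1*
p9 X@[1]: -1[0]+1*
p10 O@[0] terminal -1; root [17] d17

X winning at [17]: True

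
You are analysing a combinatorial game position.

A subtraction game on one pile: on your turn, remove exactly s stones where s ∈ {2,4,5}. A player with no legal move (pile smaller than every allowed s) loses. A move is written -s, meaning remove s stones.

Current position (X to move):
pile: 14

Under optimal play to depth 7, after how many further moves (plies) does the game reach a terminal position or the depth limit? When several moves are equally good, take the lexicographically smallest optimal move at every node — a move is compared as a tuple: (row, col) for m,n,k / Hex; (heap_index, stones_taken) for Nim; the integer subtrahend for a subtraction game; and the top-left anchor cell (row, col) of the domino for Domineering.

[14] X move#1: -2:-1/12*, -4:-1/10, -5:-1/9
[12] O move#2: -2:-1/10, -4:+1/8*, -5:+1/7
[8] X move#3: -2:-1/6*, -4:-1/4, -5:-1/3
[6] O move#4: -2:-1/4, -4:-1/2, -5:+1/1*
[1] end (terminal -1, X#5); searched 14 to 7

PV length from [14]: 4 plies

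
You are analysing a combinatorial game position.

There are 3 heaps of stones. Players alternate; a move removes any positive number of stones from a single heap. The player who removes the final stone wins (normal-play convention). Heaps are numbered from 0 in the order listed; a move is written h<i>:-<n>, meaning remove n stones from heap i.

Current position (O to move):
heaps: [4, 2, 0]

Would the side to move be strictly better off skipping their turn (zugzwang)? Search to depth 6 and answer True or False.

zugzwang((4,2,0), O) = False

[(4,2,0)] O move#1: h0:-1:-1/(3,2,0), h0:-2:+1/(2,2,0)*, h0:-3:-1/(1,2,0), h0:-4:-1/(0,2,0), h1:-1:-1/(4,1,0), h1:-2:-1/(4,0,0)
[(2,2,0)] X move#2: h0:-1:-1/(1,2,0)*, h0:-2:-1/(0,2,0), h1:-1:-1/(2,1,0), h1:-2:-1/(2,0,0)
[(1,2,0)] O move#3: h0:-1:-1/(0,2,0), h1:-1:+1/(1,1,0)*, h1:-2:-1/(1,0,0)
[(1,1,0)] X move#4: h0:-1:-1/(0,1,0)*, h1:-1:-1/(1,0,0)
[(0,1,0)] O move#5: h1:-1:+1/(0,0,0)*
[(0,0,0)] end (terminal -1, X#6); searched (4,2,0) to 6
suppose O passes — search the same position with X to move:
pass> [(4,2,0)] X move#1: h0:-1:-1/(3,2,0), h0:-2:+1/(2,2,0)*, h0:-3:-1/(1,2,0), h0:-4:-1/(0,2,0), h1:-1:-1/(4,1,0), h1:-2:-1/(4,0,0)
pass> [(2,2,0)] O move#2: h0:-1:-1/(1,2,0)*, h0:-2:-1/(0,2,0), h1:-1:-1/(2,1,0), h1:-2:-1/(2,0,0)
pass> [(1,2,0)] X move#3: h0:-1:-1/(0,2,0), h1:-1:+1/(1,1,0)*, h1:-2:-1/(1,0,0)
pass> [(1,1,0)] O move#4: h0:-1:-1/(0,1,0)*, h1:-1:-1/(1,0,0)
pass> [(0,1,0)] X move#5: h1:-1:+1/(0,0,0)*
pass> [(0,0,0)] end (terminal -1, O#6); searched (4,2,0) to 6
for O: play +1, pass -1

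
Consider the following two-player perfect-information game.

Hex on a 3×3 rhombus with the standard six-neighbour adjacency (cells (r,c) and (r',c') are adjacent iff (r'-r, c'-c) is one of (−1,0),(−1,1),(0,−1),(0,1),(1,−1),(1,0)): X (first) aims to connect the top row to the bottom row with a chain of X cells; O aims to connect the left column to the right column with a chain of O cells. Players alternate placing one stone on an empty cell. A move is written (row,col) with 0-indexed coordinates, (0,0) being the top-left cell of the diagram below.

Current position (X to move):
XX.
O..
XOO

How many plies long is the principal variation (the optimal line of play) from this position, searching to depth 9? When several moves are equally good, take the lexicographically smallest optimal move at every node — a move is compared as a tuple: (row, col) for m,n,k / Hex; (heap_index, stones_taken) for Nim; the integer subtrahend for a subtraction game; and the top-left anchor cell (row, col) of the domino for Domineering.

PV length from [XX./O../XOO]: 1 ply

[XX./O../XOO] X move#1: (0,2):-1/XXX/O../XOO, (1,1):+1/XX./OX./XOO*, (1,2):-1/XX./O.X/XOO
[XX./OX./XOO] end (terminal -1, O#2); searched XX./O../XOO to 9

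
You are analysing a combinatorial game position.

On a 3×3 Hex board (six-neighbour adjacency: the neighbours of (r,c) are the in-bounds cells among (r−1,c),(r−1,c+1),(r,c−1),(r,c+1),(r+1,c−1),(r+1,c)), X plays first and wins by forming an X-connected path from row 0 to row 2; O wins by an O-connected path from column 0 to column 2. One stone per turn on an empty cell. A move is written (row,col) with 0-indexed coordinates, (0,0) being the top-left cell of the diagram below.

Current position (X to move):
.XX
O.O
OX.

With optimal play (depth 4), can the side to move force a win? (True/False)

X winning at [.XX/O.O/OX.]: True

[.XX/O.O/OX.] X move#1: (0,0):-1/XXX/O.O/OX., (1,1):+1/.XX/OXO/OX.*, (2,2):-1/.XX/O.O/OXX
[.XX/OXO/OX.] end (terminal -1, O#2); searched .XX/O.O/OX. to 4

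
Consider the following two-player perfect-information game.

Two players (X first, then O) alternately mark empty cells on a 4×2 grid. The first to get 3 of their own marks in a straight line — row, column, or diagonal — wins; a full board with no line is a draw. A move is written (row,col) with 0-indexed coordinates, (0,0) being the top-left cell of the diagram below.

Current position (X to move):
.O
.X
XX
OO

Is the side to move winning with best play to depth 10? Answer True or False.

p1 X@[.O/.X/XX/OO]: (0,0)[XO/.X/XX/OO]+0* (1,0)[.O/XX/XX/OO]+0
p2 O@[XO/.X/XX/OO]: (1,0)[XO/OX/XX/OO]+0*
p3 X@[XO/OX/XX/OO] terminal +0; root [.O/.X/XX/OO] d10

X winning at [.O/.X/XX/OO]: False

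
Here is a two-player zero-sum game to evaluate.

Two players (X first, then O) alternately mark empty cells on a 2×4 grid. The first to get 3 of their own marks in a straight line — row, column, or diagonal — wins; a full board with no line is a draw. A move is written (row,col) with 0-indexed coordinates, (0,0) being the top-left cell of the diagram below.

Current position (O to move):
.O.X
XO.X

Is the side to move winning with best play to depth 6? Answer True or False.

O winning at [.O.X/XO.X]: False

[.O.X/XO.X] O move#1: (0,0):+0/OO.X/XO.X*, (0,2):+0/.OOX/XO.X, (1,2):+0/.O.X/XOOX
[OO.X/XO.X] X move#2: (0,2):+0/OOXX/XO.X*, (1,2):-1/OO.X/XOXX
[OOXX/XO.X] O move#3: (1,2):+0/OOXX/XOOX*
[OOXX/XOOX] end (terminal +0, X#4); searched .O.X/XO.X to 6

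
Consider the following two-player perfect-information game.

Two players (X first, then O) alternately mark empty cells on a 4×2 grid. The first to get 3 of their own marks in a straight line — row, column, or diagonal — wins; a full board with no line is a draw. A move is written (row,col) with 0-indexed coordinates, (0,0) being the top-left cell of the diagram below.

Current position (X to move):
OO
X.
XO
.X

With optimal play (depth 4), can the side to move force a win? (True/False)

ply 1, X at OO/X./XO/.X | (1,1)=+0→OO/XX/XO/.X; (3,0)=+1→OO/X./XO/XX*
ply 2: OO/X./XO/XX is terminal -1 (O); from OO/X./XO/.X depth 4

X winning at [OO/X./XO/.X]: True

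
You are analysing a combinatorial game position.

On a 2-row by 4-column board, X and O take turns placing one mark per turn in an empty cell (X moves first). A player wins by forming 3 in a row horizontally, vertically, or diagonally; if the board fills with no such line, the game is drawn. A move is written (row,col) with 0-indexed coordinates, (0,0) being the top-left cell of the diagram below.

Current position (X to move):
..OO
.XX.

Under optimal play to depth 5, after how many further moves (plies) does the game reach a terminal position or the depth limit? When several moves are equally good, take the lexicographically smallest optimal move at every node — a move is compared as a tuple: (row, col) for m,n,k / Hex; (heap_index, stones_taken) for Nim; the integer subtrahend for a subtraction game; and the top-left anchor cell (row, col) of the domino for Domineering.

[..OO/.XX.] X move#1: (0,0):-1/X.OO/.XX., (0,1):+1/.XOO/.XX.*, (1,0):+1/..OO/XXX., (1,3):+1/..OO/.XXX
[.XOO/.XX.] O move#2: (0,0):-1/OXOO/.XX.*, (1,0):-1/.XOO/OXX., (1,3):-1/.XOO/.XXO
[OXOO/.XX.] X move#3: (1,0):+1/OXOO/XXX.*, (1,3):+1/OXOO/.XXX
[OXOO/XXX.] end (terminal -1, O#4); searched ..OO/.XX. to 5

PV length from [..OO/.XX.]: 3 plies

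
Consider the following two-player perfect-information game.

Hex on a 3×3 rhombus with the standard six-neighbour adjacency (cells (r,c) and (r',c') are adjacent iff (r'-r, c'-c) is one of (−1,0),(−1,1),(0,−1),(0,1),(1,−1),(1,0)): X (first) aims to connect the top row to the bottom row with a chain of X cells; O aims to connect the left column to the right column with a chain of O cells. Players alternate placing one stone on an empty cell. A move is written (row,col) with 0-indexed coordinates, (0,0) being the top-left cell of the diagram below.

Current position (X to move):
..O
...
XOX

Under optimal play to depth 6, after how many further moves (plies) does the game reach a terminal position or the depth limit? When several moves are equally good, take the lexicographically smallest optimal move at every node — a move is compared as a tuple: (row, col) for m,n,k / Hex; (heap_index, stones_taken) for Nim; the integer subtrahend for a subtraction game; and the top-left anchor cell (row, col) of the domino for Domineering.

PV length from [..O/.../XOX]: 3 plies

[..O/.../XOX] X move#1: (0,0):-1/X.O/.../XOX, (0,1):+1/.XO/.../XOX*, (1,0):+1/..O/X../XOX, (1,1):-1/..O/.X./XOX, (1,2):-1/..O/..X/XOX
[.XO/.../XOX] O move#2: (0,0):-1/OXO/.../XOX*, (1,0):-1/.XO/O../XOX, (1,1):-1/.XO/.O./XOX, (1,2):-1/.XO/..O/XOX
[OXO/.../XOX] X move#3: (1,0):+1/OXO/X../XOX*, (1,1):+1/OXO/.X./XOX, (1,2):+1/OXO/..X/XOX
[OXO/X../XOX] end (terminal -1, O#4); searched ..O/.../XOX to 6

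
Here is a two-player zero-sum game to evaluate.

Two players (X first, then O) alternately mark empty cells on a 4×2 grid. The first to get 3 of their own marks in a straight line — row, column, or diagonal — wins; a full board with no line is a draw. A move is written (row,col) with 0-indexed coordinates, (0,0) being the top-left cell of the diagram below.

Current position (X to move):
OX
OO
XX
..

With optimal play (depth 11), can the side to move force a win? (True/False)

ply 1, X at OX/OO/XX/.. | (3,0)=+0→OX/OO/XX/X.*; (3,1)=+0→OX/OO/XX/.X
ply 2, O at OX/OO/XX/X. | (3,1)=+0→OX/OO/XX/XO*
ply 3: OX/OO/XX/XO is terminal +0 (X); from OX/OO/XX/.. depth 11

X winning at [OX/OO/XX/..]: False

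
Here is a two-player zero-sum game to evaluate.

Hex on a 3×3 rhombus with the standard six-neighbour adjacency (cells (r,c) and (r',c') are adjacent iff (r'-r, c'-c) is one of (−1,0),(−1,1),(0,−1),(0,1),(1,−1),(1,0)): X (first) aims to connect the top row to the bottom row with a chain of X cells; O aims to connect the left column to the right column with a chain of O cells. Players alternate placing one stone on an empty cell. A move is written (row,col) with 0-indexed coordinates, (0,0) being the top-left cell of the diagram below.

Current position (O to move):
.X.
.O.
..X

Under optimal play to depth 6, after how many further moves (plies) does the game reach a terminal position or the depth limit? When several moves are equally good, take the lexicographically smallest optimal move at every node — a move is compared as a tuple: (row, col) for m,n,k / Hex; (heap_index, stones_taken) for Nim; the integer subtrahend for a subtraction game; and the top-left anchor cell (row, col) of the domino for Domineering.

PV length from [.X./.O./..X]: 5 plies

[.X./.O./..X] O move#1: (0,0):+1/OX./.O./..X*, (0,2):+1/.XO/.O./..X, (1,0):+1/.X./OO./..X, (1,2):+1/.X./.OO/..X, (2,0):+1/.X./.O./O.X, (2,1):+1/.X./.O./.OX
[OX./.O./..X] X move#2: (0,2):-1/OXX/.O./..X*, (1,0):-1/OX./XO./..X, (1,2):-1/OX./.OX/..X, (2,0):-1/OX./.O./X.X, (2,1):-1/OX./.O./.XX
[OXX/.O./..X] O move#3: (1,0):-1/OXX/OO./..X, (1,2):+1/OXX/.OO/..X*, (2,0):-1/OXX/.O./O.X, (2,1):-1/OXX/.O./.OX
[OXX/.OO/..X] X move#4: (1,0):-1/OXX/XOO/..X*, (2,0):-1/OXX/.OO/X.X, (2,1):-1/OXX/.OO/.XX
[OXX/XOO/..X] O move#5: (2,0):+1/OXX/XOO/O.X*, (2,1):-1/OXX/XOO/.OX
[OXX/XOO/O.X] end (terminal -1, X#6); searched .X./.O./..X to 6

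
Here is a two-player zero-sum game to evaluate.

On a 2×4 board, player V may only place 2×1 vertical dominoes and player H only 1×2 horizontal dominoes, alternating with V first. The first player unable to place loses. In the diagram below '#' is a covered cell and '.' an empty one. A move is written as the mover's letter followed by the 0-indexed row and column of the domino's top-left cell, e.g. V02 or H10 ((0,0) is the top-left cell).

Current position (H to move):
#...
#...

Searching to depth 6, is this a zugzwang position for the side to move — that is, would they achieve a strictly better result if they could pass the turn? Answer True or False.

p1 H@[#.../#...]: H01[###./#...]+1* H02[#.##/#...]+1 H11[#.../###.]+1 H12[#.../#.##]+1
p2 V@[###./#...]: V03[####/#..#]-1*
p3 H@[####/#..#]: H11[####/####]+1*
p4 V@[####/####] terminal -1; root [#.../#...] d6
suppose H passes — search the same position with V to move:
pass> p1 V@[#.../#...]: V01[##../##..]-1 V02[#.#./#.#.]+1* V03[#..#/#..#]-1
pass> p2 H@[#.#./#.#.] terminal -1; root [#.../#...] d6
for H: play +1, pass -1

zugzwang(#.../#..., H) = False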